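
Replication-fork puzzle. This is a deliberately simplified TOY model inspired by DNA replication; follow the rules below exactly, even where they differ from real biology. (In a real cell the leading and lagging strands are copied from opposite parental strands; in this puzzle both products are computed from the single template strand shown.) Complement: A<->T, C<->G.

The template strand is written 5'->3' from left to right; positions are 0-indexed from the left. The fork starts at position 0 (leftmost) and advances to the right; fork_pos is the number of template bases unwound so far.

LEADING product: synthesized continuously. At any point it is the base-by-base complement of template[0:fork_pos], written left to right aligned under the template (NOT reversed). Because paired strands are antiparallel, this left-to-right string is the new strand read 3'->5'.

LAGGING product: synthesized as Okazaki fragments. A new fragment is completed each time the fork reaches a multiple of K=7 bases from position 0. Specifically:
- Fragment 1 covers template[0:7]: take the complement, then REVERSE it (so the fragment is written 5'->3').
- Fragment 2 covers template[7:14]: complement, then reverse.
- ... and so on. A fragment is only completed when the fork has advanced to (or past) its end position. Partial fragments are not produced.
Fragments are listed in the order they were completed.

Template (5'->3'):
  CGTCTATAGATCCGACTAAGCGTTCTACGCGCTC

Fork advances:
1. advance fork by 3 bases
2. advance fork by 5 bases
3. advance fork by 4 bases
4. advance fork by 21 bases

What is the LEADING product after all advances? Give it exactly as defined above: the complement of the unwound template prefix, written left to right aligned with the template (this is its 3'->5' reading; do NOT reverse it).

Step 1: advance 3 -> fork_pos = 0 + 3 = 3.
Step 2: advance 5 -> fork_pos = 3 + 5 = 8.
Step 3: advance 4 -> fork_pos = 8 + 4 = 12.
Step 4: advance 21 -> fork_pos = 12 + 21 = 33.
Unwound prefix: template[0:33] = CGTCTATAGATCCGACTAAGCGTTCTACGCGCT
Complement it base by base (A<->T, C<->G), keeping left-to-right order:
  [0:5] CGTCT -> GCAGA
  [5:10] ATAGA -> TATCT
  [10:15] TCCGA -> AGGCT
  [15:20] CTAAG -> GATTC
  [20:25] CGTTC -> GCAAG
  [25:30] TACGC -> ATGCG
  [30:33] GCT -> CGA
Concatenate: GCAGATATCTAGGCTGATTCGCAAGATGCGCGA (length 33; written aligned with the template, i.e. 3'->5').

Answer: GCAGATATCTAGGCTGATTCGCAAGATGCGCGA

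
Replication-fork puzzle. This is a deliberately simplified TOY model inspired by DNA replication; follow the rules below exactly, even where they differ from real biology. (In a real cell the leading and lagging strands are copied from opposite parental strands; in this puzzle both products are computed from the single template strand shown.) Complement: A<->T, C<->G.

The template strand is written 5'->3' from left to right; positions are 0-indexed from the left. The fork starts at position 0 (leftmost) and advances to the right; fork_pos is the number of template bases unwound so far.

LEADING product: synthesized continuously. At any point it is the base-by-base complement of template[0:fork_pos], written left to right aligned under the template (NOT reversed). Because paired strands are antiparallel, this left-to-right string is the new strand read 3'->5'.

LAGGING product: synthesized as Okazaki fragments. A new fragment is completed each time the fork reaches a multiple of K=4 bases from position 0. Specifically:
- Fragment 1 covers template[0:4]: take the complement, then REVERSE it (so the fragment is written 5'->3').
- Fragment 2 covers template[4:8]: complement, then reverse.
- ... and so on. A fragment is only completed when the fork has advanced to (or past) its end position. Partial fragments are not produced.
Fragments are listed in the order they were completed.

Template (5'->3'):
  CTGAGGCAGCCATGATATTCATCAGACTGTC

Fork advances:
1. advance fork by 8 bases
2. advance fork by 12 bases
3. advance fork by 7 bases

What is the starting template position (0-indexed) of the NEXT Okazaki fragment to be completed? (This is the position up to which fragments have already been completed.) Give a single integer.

Answer: 24

Derivation:
Step 1: advance 8 -> fork_pos = 0 + 8 = 8. Reached multiple(s) of 4: 4, 8 -> fragments 1-2 completed (2 total).
Step 2: advance 12 -> fork_pos = 8 + 12 = 20. Reached multiple(s) of 4: 12, 16, 20 -> fragments 3-5 completed (5 total).
Step 3: advance 7 -> fork_pos = 20 + 7 = 27. Reached multiple(s) of 4: 24 -> fragment 6 completed (6 total).
6 fragment(s) completed, covering template[0:24] (6 x 4 = 24). The next fragment, fragment 7, covers template[24:28], so it starts at position 24.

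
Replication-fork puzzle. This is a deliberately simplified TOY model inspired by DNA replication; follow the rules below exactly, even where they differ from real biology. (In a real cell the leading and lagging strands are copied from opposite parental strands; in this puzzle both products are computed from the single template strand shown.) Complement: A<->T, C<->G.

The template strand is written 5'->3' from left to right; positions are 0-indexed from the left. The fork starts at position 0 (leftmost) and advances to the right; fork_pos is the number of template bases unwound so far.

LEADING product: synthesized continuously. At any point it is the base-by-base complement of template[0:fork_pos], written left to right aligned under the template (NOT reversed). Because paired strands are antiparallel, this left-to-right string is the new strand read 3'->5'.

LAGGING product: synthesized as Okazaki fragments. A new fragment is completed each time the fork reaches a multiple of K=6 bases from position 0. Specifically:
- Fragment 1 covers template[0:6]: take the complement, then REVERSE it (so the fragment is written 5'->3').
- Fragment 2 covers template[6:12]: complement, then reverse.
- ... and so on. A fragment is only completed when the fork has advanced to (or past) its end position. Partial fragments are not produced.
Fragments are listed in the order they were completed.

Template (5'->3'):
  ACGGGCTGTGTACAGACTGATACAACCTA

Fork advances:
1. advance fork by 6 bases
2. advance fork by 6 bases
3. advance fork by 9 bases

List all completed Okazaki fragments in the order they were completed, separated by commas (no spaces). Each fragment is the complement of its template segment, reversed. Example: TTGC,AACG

Step 1: advance 6 -> fork_pos = 0 + 6 = 6. Reached multiple(s) of 6: 6 -> fragment 1 completed (1 total).
Step 2: advance 6 -> fork_pos = 6 + 6 = 12. Reached multiple(s) of 6: 12 -> fragment 2 completed (2 total).
Step 3: advance 9 -> fork_pos = 12 + 9 = 21. Reached multiple(s) of 6: 18 -> fragment 3 completed (3 total).
Final fork_pos = 21, so 3 fragment(s) are complete. Build each: template segment -> complement -> reverse.
Fragment 1: template[0:6] = ACGGGC -> complement TGCCCG -> reversed GCCCGT
Fragment 2: template[6:12] = TGTGTA -> complement ACACAT -> reversed TACACA
Fragment 3: template[12:18] = CAGACT -> complement GTCTGA -> reversed AGTCTG

Answer: GCCCGT,TACACA,AGTCTG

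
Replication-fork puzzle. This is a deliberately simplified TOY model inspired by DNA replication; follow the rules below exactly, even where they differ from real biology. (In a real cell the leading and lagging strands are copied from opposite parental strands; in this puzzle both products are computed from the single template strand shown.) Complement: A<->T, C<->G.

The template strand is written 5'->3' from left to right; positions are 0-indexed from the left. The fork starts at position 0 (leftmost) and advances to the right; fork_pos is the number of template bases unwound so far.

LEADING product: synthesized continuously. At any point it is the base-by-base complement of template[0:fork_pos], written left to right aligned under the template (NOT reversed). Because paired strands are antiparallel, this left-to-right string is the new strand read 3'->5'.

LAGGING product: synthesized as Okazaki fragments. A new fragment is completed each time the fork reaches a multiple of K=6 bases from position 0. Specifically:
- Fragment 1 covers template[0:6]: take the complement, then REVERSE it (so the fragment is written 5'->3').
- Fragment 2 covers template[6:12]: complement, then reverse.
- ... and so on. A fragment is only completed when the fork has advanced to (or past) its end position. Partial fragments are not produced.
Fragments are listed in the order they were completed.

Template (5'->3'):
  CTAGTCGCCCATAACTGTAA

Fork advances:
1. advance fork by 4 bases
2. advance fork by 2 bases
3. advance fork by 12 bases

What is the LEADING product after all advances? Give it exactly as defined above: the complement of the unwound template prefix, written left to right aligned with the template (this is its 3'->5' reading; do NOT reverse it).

Answer: GATCAGCGGGTATTGACA

Derivation:
Step 1: advance 4 -> fork_pos = 0 + 4 = 4.
Step 2: advance 2 -> fork_pos = 4 + 2 = 6.
Step 3: advance 12 -> fork_pos = 6 + 12 = 18.
Unwound prefix: template[0:18] = CTAGTCGCCCATAACTGT
Complement it base by base (A<->T, C<->G), keeping left-to-right order:
  [0:5] CTAGT -> GATCA
  [5:10] CGCCC -> GCGGG
  [10:15] ATAAC -> TATTG
  [15:18] TGT -> ACA
Concatenate: GATCAGCGGGTATTGACA (length 18; written aligned with the template, i.e. 3'->5').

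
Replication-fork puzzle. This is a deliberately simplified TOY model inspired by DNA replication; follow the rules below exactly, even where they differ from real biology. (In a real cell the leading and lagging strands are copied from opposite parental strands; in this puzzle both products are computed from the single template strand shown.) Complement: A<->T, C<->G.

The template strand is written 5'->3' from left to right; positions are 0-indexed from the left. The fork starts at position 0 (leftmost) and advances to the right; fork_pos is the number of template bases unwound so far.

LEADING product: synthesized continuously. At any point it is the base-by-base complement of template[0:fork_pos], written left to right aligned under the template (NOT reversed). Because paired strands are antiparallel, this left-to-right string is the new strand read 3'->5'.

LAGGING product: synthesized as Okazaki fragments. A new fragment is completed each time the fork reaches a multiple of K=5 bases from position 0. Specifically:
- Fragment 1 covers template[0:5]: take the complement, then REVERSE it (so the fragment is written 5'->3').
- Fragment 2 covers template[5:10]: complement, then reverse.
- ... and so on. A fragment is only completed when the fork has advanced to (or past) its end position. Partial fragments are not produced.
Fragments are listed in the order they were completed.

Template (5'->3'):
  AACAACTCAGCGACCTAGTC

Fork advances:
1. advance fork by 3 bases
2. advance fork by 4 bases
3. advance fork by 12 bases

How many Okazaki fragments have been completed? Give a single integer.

Step 1: advance 3 -> fork_pos = 0 + 3 = 3. Next multiple of 5 is 5 (not reached); still 0 fragment(s).
Step 2: advance 4 -> fork_pos = 3 + 4 = 7. Reached multiple(s) of 5: 5 -> fragment 1 completed (1 total).
Step 3: advance 12 -> fork_pos = 7 + 12 = 19. Reached multiple(s) of 5: 10, 15 -> fragments 2-3 completed (3 total).
Check: final fork_pos = 19; the multiples of 5 that are <= 19 are 5..15 -> 19 // 5 = 3 completed fragment(s).

Answer: 3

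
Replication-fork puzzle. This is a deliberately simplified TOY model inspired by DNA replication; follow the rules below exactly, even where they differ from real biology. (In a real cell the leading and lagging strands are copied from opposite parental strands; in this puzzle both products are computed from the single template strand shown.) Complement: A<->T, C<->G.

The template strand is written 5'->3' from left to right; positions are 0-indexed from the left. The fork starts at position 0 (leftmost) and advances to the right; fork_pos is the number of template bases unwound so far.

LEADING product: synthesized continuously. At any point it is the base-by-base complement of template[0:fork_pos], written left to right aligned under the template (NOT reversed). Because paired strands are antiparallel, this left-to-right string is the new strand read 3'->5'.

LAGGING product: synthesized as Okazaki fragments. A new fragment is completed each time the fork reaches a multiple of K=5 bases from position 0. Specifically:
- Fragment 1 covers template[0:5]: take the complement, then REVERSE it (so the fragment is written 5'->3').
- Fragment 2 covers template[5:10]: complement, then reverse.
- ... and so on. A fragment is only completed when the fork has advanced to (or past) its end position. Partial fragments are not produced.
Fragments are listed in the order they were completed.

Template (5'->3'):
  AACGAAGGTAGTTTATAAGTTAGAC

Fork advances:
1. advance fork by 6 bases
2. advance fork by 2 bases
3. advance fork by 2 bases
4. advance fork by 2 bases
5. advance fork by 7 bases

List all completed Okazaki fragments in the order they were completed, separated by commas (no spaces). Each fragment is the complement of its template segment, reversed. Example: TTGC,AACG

Step 1: advance 6 -> fork_pos = 0 + 6 = 6. Reached multiple(s) of 5: 5 -> fragment 1 completed (1 total).
Step 2: advance 2 -> fork_pos = 6 + 2 = 8. Next multiple of 5 is 10 (not reached); still 1 fragment(s).
Step 3: advance 2 -> fork_pos = 8 + 2 = 10. Reached multiple(s) of 5: 10 -> fragment 2 completed (2 total).
Step 4: advance 2 -> fork_pos = 10 + 2 = 12. Next multiple of 5 is 15 (not reached); still 2 fragment(s).
Step 5: advance 7 -> fork_pos = 12 + 7 = 19. Reached multiple(s) of 5: 15 -> fragment 3 completed (3 total).
Final fork_pos = 19, so 3 fragment(s) are complete. Build each: template segment -> complement -> reverse.
Fragment 1: template[0:5] = AACGA -> complement TTGCT -> reversed TCGTT
Fragment 2: template[5:10] = AGGTA -> complement TCCAT -> reversed TACCT
Fragment 3: template[10:15] = GTTTA -> complement CAAAT -> reversed TAAAC

Answer: TCGTT,TACCT,TAAAC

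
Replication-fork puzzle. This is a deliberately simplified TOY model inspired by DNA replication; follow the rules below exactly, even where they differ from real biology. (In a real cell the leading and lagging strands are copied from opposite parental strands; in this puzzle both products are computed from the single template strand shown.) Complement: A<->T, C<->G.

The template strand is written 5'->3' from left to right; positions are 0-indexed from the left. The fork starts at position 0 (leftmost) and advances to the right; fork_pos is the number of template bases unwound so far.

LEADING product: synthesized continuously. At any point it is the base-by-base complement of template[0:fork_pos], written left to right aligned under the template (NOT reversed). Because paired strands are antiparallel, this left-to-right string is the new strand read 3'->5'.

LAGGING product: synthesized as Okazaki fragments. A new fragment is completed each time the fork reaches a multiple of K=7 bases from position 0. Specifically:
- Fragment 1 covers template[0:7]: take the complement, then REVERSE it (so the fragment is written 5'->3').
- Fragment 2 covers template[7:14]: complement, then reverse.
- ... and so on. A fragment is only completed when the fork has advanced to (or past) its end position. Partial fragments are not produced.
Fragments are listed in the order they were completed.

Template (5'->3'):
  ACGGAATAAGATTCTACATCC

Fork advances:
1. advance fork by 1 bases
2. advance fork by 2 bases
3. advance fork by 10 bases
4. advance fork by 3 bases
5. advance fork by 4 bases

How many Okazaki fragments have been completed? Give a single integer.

Step 1: advance 1 -> fork_pos = 0 + 1 = 1. Next multiple of 7 is 7 (not reached); still 0 fragment(s).
Step 2: advance 2 -> fork_pos = 1 + 2 = 3. Next multiple of 7 is 7 (not reached); still 0 fragment(s).
Step 3: advance 10 -> fork_pos = 3 + 10 = 13. Reached multiple(s) of 7: 7 -> fragment 1 completed (1 total).
Step 4: advance 3 -> fork_pos = 13 + 3 = 16. Reached multiple(s) of 7: 14 -> fragment 2 completed (2 total).
Step 5: advance 4 -> fork_pos = 16 + 4 = 20. Next multiple of 7 is 21 (not reached); still 2 fragment(s).
Check: final fork_pos = 20; the multiples of 7 that are <= 20 are 7..14 -> 20 // 7 = 2 completed fragment(s).

Answer: 2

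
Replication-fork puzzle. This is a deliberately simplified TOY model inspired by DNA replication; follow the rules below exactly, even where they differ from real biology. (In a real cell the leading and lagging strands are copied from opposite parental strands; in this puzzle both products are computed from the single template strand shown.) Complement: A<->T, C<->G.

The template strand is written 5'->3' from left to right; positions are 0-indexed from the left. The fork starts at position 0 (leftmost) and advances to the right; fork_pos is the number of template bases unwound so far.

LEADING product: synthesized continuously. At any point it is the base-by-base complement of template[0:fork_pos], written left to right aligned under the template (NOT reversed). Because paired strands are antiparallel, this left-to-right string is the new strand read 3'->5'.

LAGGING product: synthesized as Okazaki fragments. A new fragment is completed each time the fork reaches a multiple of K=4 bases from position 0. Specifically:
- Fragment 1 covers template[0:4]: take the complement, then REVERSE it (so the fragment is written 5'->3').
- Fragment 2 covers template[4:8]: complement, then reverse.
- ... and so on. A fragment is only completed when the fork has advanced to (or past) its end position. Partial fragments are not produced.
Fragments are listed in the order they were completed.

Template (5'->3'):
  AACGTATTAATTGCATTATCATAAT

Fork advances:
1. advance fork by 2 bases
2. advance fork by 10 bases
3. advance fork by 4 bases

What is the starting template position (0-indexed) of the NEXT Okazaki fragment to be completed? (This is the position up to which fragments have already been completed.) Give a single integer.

Answer: 16

Derivation:
Step 1: advance 2 -> fork_pos = 0 + 2 = 2. Next multiple of 4 is 4 (not reached); still 0 fragment(s).
Step 2: advance 10 -> fork_pos = 2 + 10 = 12. Reached multiple(s) of 4: 4, 8, 12 -> fragments 1-3 completed (3 total).
Step 3: advance 4 -> fork_pos = 12 + 4 = 16. Reached multiple(s) of 4: 16 -> fragment 4 completed (4 total).
4 fragment(s) completed, covering template[0:16] (4 x 4 = 16). The next fragment, fragment 5, covers template[16:20], so it starts at position 16.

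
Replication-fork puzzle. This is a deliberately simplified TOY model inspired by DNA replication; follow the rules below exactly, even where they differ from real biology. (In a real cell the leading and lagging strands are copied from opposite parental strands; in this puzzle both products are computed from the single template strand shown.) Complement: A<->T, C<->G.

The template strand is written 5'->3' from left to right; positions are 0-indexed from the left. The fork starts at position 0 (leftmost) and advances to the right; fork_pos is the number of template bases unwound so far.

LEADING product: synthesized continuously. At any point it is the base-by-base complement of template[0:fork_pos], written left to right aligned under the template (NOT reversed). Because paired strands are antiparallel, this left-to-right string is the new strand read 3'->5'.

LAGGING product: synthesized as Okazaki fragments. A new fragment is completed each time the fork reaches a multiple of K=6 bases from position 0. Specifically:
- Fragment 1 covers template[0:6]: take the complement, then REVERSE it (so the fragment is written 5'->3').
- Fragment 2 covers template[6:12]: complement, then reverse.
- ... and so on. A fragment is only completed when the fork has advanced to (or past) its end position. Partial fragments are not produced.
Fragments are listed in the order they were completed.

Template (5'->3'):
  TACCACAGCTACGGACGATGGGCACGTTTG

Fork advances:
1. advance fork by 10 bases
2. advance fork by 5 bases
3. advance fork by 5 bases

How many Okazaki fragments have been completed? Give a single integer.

Step 1: advance 10 -> fork_pos = 0 + 10 = 10. Reached multiple(s) of 6: 6 -> fragment 1 completed (1 total).
Step 2: advance 5 -> fork_pos = 10 + 5 = 15. Reached multiple(s) of 6: 12 -> fragment 2 completed (2 total).
Step 3: advance 5 -> fork_pos = 15 + 5 = 20. Reached multiple(s) of 6: 18 -> fragment 3 completed (3 total).
Check: final fork_pos = 20; the multiples of 6 that are <= 20 are 6..18 -> 20 // 6 = 3 completed fragment(s).

Answer: 3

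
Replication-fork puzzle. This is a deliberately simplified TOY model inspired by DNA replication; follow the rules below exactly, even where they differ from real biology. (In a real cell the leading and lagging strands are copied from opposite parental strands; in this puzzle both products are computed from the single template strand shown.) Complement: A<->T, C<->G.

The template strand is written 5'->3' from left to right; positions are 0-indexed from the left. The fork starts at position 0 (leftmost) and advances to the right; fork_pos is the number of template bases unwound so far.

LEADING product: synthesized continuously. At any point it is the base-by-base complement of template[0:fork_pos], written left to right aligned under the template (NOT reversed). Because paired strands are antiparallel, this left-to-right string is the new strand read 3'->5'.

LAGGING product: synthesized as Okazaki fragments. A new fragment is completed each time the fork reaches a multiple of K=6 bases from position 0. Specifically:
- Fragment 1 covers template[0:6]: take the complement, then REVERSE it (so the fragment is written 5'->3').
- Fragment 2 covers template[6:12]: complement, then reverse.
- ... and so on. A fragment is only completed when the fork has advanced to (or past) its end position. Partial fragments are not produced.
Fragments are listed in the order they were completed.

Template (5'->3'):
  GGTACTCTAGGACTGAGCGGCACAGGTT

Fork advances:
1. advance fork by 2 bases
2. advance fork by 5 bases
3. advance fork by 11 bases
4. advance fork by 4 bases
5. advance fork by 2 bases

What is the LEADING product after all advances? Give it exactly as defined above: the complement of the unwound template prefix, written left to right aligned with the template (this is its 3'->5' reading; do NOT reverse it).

Answer: CCATGAGATCCTGACTCGCCGTGT

Derivation:
Step 1: advance 2 -> fork_pos = 0 + 2 = 2.
Step 2: advance 5 -> fork_pos = 2 + 5 = 7.
Step 3: advance 11 -> fork_pos = 7 + 11 = 18.
Step 4: advance 4 -> fork_pos = 18 + 4 = 22.
Step 5: advance 2 -> fork_pos = 22 + 2 = 24.
Unwound prefix: template[0:24] = GGTACTCTAGGACTGAGCGGCACA
Complement it base by base (A<->T, C<->G), keeping left-to-right order:
  [0:5] GGTAC -> CCATG
  [5:10] TCTAG -> AGATC
  [10:15] GACTG -> CTGAC
  [15:20] AGCGG -> TCGCC
  [20:24] CACA -> GTGT
Concatenate: CCATGAGATCCTGACTCGCCGTGT (length 24; written aligned with the template, i.e. 3'->5').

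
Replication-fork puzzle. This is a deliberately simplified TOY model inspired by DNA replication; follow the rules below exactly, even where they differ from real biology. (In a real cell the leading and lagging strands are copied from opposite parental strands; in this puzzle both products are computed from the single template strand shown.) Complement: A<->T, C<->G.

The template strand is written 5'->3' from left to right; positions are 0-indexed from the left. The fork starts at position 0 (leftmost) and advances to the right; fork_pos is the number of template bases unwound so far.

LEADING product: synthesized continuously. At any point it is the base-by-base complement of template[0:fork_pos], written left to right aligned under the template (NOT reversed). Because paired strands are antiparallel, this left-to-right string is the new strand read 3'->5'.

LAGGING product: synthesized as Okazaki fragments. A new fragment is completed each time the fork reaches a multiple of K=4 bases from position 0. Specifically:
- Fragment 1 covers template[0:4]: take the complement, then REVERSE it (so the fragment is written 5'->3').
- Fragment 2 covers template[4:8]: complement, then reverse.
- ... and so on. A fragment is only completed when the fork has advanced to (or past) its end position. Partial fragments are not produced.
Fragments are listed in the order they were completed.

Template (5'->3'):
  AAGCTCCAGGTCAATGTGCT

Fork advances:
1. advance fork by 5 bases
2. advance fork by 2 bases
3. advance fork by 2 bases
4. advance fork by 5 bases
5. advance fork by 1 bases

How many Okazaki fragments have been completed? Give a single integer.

Answer: 3

Derivation:
Step 1: advance 5 -> fork_pos = 0 + 5 = 5. Reached multiple(s) of 4: 4 -> fragment 1 completed (1 total).
Step 2: advance 2 -> fork_pos = 5 + 2 = 7. Next multiple of 4 is 8 (not reached); still 1 fragment(s).
Step 3: advance 2 -> fork_pos = 7 + 2 = 9. Reached multiple(s) of 4: 8 -> fragment 2 completed (2 total).
Step 4: advance 5 -> fork_pos = 9 + 5 = 14. Reached multiple(s) of 4: 12 -> fragment 3 completed (3 total).
Step 5: advance 1 -> fork_pos = 14 + 1 = 15. Next multiple of 4 is 16 (not reached); still 3 fragment(s).
Check: final fork_pos = 15; the multiples of 4 that are <= 15 are 4..12 -> 15 // 4 = 3 completed fragment(s).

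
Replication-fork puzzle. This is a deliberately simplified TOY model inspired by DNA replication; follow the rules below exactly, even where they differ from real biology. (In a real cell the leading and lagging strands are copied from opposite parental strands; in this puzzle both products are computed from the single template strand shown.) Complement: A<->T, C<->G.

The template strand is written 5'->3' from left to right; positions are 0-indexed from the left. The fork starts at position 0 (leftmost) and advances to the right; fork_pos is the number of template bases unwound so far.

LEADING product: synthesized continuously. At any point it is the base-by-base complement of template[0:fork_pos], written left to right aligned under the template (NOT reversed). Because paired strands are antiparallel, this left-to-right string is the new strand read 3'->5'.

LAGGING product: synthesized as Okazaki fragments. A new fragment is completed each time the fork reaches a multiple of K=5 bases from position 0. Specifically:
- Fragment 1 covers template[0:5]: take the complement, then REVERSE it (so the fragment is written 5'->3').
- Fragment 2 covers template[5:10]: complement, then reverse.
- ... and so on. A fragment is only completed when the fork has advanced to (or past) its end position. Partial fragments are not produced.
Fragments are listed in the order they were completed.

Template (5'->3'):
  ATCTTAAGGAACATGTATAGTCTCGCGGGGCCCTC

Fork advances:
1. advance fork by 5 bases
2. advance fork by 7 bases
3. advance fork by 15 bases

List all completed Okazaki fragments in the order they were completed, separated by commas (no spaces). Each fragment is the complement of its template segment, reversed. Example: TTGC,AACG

Answer: AAGAT,TCCTT,CATGT,CTATA,CGAGA

Derivation:
Step 1: advance 5 -> fork_pos = 0 + 5 = 5. Reached multiple(s) of 5: 5 -> fragment 1 completed (1 total).
Step 2: advance 7 -> fork_pos = 5 + 7 = 12. Reached multiple(s) of 5: 10 -> fragment 2 completed (2 total).
Step 3: advance 15 -> fork_pos = 12 + 15 = 27. Reached multiple(s) of 5: 15, 20, 25 -> fragments 3-5 completed (5 total).
Final fork_pos = 27, so 5 fragment(s) are complete. Build each: template segment -> complement -> reverse.
Fragment 1: template[0:5] = ATCTT -> complement TAGAA -> reversed AAGAT
Fragment 2: template[5:10] = AAGGA -> complement TTCCT -> reversed TCCTT
Fragment 3: template[10:15] = ACATG -> complement TGTAC -> reversed CATGT
Fragment 4: template[15:20] = TATAG -> complement ATATC -> reversed CTATA
Fragment 5: template[20:25] = TCTCG -> complement AGAGC -> reversed CGAGA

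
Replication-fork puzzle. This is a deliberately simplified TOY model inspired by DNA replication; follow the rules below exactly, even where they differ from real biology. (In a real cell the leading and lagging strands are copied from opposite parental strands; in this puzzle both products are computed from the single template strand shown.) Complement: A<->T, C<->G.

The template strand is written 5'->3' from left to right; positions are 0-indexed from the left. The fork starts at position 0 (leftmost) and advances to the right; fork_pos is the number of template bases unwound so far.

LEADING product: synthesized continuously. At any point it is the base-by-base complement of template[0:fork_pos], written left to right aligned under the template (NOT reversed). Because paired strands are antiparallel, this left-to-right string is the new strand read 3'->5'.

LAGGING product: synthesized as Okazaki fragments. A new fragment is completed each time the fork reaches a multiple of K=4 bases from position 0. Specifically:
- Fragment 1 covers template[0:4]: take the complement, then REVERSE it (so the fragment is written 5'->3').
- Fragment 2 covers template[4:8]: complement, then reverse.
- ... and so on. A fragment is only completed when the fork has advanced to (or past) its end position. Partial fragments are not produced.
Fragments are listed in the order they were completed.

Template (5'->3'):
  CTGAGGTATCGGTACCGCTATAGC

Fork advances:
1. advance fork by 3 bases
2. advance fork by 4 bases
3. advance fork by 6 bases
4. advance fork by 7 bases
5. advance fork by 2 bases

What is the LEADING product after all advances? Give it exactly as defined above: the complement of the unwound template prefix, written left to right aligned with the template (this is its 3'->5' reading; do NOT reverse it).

Step 1: advance 3 -> fork_pos = 0 + 3 = 3.
Step 2: advance 4 -> fork_pos = 3 + 4 = 7.
Step 3: advance 6 -> fork_pos = 7 + 6 = 13.
Step 4: advance 7 -> fork_pos = 13 + 7 = 20.
Step 5: advance 2 -> fork_pos = 20 + 2 = 22.
Unwound prefix: template[0:22] = CTGAGGTATCGGTACCGCTATA
Complement it base by base (A<->T, C<->G), keeping left-to-right order:
  [0:5] CTGAG -> GACTC
  [5:10] GTATC -> CATAG
  [10:15] GGTAC -> CCATG
  [15:20] CGCTA -> GCGAT
  [20:22] TA -> AT
Concatenate: GACTCCATAGCCATGGCGATAT (length 22; written aligned with the template, i.e. 3'->5').

Answer: GACTCCATAGCCATGGCGATAT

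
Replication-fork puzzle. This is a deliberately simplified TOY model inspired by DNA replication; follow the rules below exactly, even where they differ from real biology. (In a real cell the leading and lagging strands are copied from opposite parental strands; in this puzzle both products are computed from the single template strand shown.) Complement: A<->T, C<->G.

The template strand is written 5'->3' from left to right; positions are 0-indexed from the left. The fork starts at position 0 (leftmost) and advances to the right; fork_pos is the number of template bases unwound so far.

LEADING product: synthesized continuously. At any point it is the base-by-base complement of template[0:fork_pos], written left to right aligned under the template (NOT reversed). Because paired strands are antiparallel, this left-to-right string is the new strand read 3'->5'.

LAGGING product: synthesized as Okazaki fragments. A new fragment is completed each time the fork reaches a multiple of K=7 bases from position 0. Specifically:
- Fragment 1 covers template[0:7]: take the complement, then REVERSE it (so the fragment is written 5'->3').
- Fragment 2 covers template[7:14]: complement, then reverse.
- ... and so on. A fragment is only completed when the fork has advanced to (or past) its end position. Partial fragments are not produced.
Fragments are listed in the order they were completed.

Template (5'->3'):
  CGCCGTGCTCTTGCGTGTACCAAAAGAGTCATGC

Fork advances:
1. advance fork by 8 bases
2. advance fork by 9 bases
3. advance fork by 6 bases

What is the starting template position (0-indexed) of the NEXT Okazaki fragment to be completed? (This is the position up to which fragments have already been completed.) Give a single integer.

Answer: 21

Derivation:
Step 1: advance 8 -> fork_pos = 0 + 8 = 8. Reached multiple(s) of 7: 7 -> fragment 1 completed (1 total).
Step 2: advance 9 -> fork_pos = 8 + 9 = 17. Reached multiple(s) of 7: 14 -> fragment 2 completed (2 total).
Step 3: advance 6 -> fork_pos = 17 + 6 = 23. Reached multiple(s) of 7: 21 -> fragment 3 completed (3 total).
3 fragment(s) completed, covering template[0:21] (3 x 7 = 21). The next fragment, fragment 4, covers template[21:28], so it starts at position 21.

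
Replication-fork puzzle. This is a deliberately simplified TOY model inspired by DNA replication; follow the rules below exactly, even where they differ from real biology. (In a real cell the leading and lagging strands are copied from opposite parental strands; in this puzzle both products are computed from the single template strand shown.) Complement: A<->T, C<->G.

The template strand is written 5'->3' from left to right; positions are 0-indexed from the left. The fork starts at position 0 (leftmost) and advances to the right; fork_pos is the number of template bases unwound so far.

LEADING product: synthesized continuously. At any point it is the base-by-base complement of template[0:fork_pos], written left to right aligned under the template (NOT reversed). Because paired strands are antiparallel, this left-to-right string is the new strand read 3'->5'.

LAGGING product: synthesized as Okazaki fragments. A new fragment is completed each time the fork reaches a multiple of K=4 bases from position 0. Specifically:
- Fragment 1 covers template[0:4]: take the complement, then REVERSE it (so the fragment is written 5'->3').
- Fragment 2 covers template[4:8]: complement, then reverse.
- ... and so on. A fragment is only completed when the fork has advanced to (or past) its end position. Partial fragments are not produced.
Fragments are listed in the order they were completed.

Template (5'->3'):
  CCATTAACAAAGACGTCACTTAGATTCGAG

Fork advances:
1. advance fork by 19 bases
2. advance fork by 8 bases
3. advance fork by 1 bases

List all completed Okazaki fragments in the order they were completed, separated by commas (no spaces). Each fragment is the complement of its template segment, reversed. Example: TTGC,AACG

Step 1: advance 19 -> fork_pos = 0 + 19 = 19. Reached multiple(s) of 4: 4, 8, 12, 16 -> fragments 1-4 completed (4 total).
Step 2: advance 8 -> fork_pos = 19 + 8 = 27. Reached multiple(s) of 4: 20, 24 -> fragments 5-6 completed (6 total).
Step 3: advance 1 -> fork_pos = 27 + 1 = 28. Reached multiple(s) of 4: 28 -> fragment 7 completed (7 total).
Final fork_pos = 28, so 7 fragment(s) are complete. Build each: template segment -> complement -> reverse.
Fragment 1: template[0:4] = CCAT -> complement GGTA -> reversed ATGG
Fragment 2: template[4:8] = TAAC -> complement ATTG -> reversed GTTA
Fragment 3: template[8:12] = AAAG -> complement TTTC -> reversed CTTT
Fragment 4: template[12:16] = ACGT -> complement TGCA -> reversed ACGT
Fragment 5: template[16:20] = CACT -> complement GTGA -> reversed AGTG
Fragment 6: template[20:24] = TAGA -> complement ATCT -> reversed TCTA
Fragment 7: template[24:28] = TTCG -> complement AAGC -> reversed CGAA

Answer: ATGG,GTTA,CTTT,ACGT,AGTG,TCTA,CGAA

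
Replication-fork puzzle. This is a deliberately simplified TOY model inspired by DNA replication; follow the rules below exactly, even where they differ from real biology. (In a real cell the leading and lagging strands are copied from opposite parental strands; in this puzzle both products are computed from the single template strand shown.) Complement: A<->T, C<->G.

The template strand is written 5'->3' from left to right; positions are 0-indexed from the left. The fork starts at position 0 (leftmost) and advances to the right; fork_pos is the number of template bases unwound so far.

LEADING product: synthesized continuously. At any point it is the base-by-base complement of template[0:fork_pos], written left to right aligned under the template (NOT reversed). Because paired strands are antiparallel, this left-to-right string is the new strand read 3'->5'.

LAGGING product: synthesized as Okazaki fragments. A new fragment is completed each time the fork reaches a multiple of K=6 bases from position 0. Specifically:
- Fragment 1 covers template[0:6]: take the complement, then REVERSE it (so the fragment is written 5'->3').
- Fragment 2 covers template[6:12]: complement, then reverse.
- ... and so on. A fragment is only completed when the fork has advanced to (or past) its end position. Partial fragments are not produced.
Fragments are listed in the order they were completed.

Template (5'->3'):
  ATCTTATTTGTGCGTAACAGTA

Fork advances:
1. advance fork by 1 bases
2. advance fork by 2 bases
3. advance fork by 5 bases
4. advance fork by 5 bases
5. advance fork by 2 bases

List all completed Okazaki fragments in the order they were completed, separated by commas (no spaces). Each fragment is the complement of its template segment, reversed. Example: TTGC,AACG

Answer: TAAGAT,CACAAA

Derivation:
Step 1: advance 1 -> fork_pos = 0 + 1 = 1. Next multiple of 6 is 6 (not reached); still 0 fragment(s).
Step 2: advance 2 -> fork_pos = 1 + 2 = 3. Next multiple of 6 is 6 (not reached); still 0 fragment(s).
Step 3: advance 5 -> fork_pos = 3 + 5 = 8. Reached multiple(s) of 6: 6 -> fragment 1 completed (1 total).
Step 4: advance 5 -> fork_pos = 8 + 5 = 13. Reached multiple(s) of 6: 12 -> fragment 2 completed (2 total).
Step 5: advance 2 -> fork_pos = 13 + 2 = 15. Next multiple of 6 is 18 (not reached); still 2 fragment(s).
Final fork_pos = 15, so 2 fragment(s) are complete. Build each: template segment -> complement -> reverse.
Fragment 1: template[0:6] = ATCTTA -> complement TAGAAT -> reversed TAAGAT
Fragment 2: template[6:12] = TTTGTG -> complement AAACAC -> reversed CACAAA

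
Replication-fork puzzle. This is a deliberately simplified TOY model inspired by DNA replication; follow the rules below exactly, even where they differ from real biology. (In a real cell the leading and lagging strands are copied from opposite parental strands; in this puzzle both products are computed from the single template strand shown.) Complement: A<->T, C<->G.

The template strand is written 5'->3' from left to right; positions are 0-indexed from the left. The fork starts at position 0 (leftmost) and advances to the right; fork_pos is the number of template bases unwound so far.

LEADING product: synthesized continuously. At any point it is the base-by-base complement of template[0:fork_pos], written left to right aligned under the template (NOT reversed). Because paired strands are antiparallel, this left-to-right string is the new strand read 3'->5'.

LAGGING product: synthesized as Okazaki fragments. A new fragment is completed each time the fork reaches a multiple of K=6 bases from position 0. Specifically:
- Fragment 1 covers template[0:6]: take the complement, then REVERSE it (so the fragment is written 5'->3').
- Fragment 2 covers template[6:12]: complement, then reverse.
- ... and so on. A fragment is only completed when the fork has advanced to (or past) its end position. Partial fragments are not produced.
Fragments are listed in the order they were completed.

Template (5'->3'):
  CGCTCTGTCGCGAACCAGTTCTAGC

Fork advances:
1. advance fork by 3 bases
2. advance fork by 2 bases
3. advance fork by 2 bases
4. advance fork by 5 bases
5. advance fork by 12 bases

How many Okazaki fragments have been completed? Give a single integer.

Step 1: advance 3 -> fork_pos = 0 + 3 = 3. Next multiple of 6 is 6 (not reached); still 0 fragment(s).
Step 2: advance 2 -> fork_pos = 3 + 2 = 5. Next multiple of 6 is 6 (not reached); still 0 fragment(s).
Step 3: advance 2 -> fork_pos = 5 + 2 = 7. Reached multiple(s) of 6: 6 -> fragment 1 completed (1 total).
Step 4: advance 5 -> fork_pos = 7 + 5 = 12. Reached multiple(s) of 6: 12 -> fragment 2 completed (2 total).
Step 5: advance 12 -> fork_pos = 12 + 12 = 24. Reached multiple(s) of 6: 18, 24 -> fragments 3-4 completed (4 total).
Check: final fork_pos = 24; the multiples of 6 that are <= 24 are 6..24 -> 24 // 6 = 4 completed fragment(s).

Answer: 4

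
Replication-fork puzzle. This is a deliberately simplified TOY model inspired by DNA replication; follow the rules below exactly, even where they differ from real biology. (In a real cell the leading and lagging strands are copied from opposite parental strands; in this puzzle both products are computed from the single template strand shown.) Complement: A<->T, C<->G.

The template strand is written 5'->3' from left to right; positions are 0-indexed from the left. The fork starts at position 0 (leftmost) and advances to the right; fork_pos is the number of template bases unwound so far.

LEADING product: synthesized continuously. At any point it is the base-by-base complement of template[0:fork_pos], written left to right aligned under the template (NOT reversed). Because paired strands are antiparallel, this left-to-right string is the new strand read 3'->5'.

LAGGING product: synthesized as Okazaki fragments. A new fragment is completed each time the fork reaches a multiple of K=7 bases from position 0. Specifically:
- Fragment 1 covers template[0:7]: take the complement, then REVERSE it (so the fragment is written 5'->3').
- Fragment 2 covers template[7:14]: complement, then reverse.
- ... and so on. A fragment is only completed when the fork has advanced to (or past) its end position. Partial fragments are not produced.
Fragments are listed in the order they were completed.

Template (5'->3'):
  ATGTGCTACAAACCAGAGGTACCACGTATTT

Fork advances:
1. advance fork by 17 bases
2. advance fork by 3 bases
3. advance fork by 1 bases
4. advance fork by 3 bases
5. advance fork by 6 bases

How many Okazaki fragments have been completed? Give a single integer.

Step 1: advance 17 -> fork_pos = 0 + 17 = 17. Reached multiple(s) of 7: 7, 14 -> fragments 1-2 completed (2 total).
Step 2: advance 3 -> fork_pos = 17 + 3 = 20. Next multiple of 7 is 21 (not reached); still 2 fragment(s).
Step 3: advance 1 -> fork_pos = 20 + 1 = 21. Reached multiple(s) of 7: 21 -> fragment 3 completed (3 total).
Step 4: advance 3 -> fork_pos = 21 + 3 = 24. Next multiple of 7 is 28 (not reached); still 3 fragment(s).
Step 5: advance 6 -> fork_pos = 24 + 6 = 30. Reached multiple(s) of 7: 28 -> fragment 4 completed (4 total).
Check: final fork_pos = 30; the multiples of 7 that are <= 30 are 7..28 -> 30 // 7 = 4 completed fragment(s).

Answer: 4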